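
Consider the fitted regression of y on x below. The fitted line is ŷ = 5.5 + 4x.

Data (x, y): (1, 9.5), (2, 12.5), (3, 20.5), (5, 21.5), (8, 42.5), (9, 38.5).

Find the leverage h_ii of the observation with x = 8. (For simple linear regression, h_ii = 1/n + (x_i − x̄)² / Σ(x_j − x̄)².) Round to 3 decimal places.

x̄ = (1 + 2 + 3 + 5 + 8 + 9)/6 = 4.66667
Σ(x − x̄)² = 13.4444 + 7.11111 + 2.77778 + 0.111111 + 11.1111 + 18.7778 = 53.3333
h = 1/6 + (3.33333)²/53.3333 = 0.166667 + 0.208333 = 0.375

h = 0.375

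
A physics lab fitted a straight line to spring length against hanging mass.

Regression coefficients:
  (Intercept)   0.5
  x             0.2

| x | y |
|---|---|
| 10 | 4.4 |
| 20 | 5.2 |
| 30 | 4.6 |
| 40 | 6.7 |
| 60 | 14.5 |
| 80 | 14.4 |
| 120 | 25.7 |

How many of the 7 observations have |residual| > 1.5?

5

x=10: ŷ = 0.5 + 0.2·10 = 2.5; r = 4.4 − 2.5 = 1.9
x=20: ŷ = 0.5 + 0.2·20 = 4.5; r = 5.2 − 4.5 = 0.7
x=30: ŷ = 0.5 + 0.2·30 = 6.5; r = 4.6 − 6.5 = -1.9
x=40: ŷ = 0.5 + 0.2·40 = 8.5; r = 6.7 − 8.5 = -1.8
x=60: ŷ = 0.5 + 0.2·60 = 12.5; r = 14.5 − 12.5 = 2
x=80: ŷ = 0.5 + 0.2·80 = 16.5; r = 14.4 − 16.5 = -2.1
x=120: ŷ = 0.5 + 0.2·120 = 24.5; r = 25.7 − 24.5 = 1.2
|r| > 1.5: x=10 (|r|=1.9), x=30 (|r|=1.9), x=40 (|r|=1.8), x=60 (|r|=2), x=80 (|r|=2.1) → 5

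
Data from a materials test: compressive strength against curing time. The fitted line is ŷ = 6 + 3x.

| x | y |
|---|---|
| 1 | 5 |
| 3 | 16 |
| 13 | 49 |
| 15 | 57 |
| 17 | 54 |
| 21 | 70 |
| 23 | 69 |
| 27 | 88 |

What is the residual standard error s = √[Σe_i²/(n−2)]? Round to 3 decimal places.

x=1: ŷ = 6 + 3·1 = 9; e = 5 − 9 = -4
x=3: ŷ = 6 + 3·3 = 15; e = 16 − 15 = 1
x=13: ŷ = 6 + 3·13 = 45; e = 49 − 45 = 4
x=15: ŷ = 6 + 3·15 = 51; e = 57 − 51 = 6
x=17: ŷ = 6 + 3·17 = 57; e = 54 − 57 = -3
x=21: ŷ = 6 + 3·21 = 69; e = 70 − 69 = 1
x=23: ŷ = 6 + 3·23 = 75; e = 69 − 75 = -6
x=27: ŷ = 6 + 3·27 = 87; e = 88 − 87 = 1
SSE = 16 + 1 + 16 + 36 + 9 + 1 + 36 + 1 = 116
s = √(116/6) = √19.3333 ≈ 4.397

s = 4.397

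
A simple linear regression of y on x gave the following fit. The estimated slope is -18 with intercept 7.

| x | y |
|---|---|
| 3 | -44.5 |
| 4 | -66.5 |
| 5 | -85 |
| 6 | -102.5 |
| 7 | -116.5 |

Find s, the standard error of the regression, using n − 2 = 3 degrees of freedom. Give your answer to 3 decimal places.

x=3: ŷ = 7 − 18·3 = -47; e = -44.5 − (-47) = 2.5
x=4: ŷ = 7 − 18·4 = -65; e = -66.5 − (-65) = -1.5
x=5: ŷ = 7 − 18·5 = -83; e = -85 − (-83) = -2
x=6: ŷ = 7 − 18·6 = -101; e = -102.5 − (-101) = -1.5
x=7: ŷ = 7 − 18·7 = -119; e = -116.5 − (-119) = 2.5
SSE = 6.25 + 2.25 + 4 + 2.25 + 6.25 = 21
s = √(21/3) = √7 ≈ 2.646

s = 2.646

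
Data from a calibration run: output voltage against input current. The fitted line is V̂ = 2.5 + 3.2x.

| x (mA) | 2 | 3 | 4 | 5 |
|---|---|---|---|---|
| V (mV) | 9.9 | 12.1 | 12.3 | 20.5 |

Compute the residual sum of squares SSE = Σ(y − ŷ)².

SSE = 14

x=2: V̂ = 2.5 + 3.2·2 = 8.9; r = 9.9 − 8.9 = 1
x=3: V̂ = 2.5 + 3.2·3 = 12.1; r = 12.1 − 12.1 = 0
x=4: V̂ = 2.5 + 3.2·4 = 15.3; r = 12.3 − 15.3 = -3
x=5: V̂ = 2.5 + 3.2·5 = 18.5; r = 20.5 − 18.5 = 2
SSE = 1 + 0 + 9 + 4 = 14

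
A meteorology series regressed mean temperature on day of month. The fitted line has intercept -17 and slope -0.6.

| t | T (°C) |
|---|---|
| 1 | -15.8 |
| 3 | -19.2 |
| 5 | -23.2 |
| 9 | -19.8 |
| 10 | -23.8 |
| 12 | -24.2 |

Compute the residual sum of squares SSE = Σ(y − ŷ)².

SSE = 21.04

t=1: T̂ = -17 − 0.6·1 = -17.6; r = -15.8 − (-17.6) = 1.8
t=3: T̂ = -17 − 0.6·3 = -18.8; r = -19.2 − (-18.8) = -0.4
t=5: T̂ = -17 − 0.6·5 = -20; r = -23.2 − (-20) = -3.2
t=9: T̂ = -17 − 0.6·9 = -22.4; r = -19.8 − (-22.4) = 2.6
t=10: T̂ = -17 − 0.6·10 = -23; r = -23.8 − (-23) = -0.8
t=12: T̂ = -17 − 0.6·12 = -24.2; r = -24.2 − (-24.2) = 0
SSE = 3.24 + 0.16 + 10.24 + 6.76 + 0.64 + 0 = 21.04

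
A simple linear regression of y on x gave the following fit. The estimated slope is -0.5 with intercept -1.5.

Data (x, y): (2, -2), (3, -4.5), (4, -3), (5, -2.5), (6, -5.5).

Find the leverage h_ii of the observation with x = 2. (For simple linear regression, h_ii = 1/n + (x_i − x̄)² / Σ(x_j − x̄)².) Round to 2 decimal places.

x̄ = (2 + 3 + 4 + 5 + 6)/5 = 4
Σ(x − x̄)² = 4 + 1 + 0 + 1 + 4 = 10
h = 1/5 + (-2)²/10 = 0.2 + 0.4 = 0.60

h = 0.60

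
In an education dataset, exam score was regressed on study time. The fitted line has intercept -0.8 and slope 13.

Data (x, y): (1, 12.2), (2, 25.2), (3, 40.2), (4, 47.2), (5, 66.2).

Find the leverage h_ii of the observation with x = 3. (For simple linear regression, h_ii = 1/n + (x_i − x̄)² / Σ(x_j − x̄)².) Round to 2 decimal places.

h = 0.20

x̄ = (1 + 2 + 3 + 4 + 5)/5 = 3
Σ(x − x̄)² = 4 + 1 + 0 + 1 + 4 = 10
h = 1/5 + (0)²/10 = 0.2 + 0 = 0.20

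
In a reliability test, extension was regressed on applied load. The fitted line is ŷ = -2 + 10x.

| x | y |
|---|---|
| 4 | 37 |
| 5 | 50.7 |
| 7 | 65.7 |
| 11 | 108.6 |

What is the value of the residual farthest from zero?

x=4: ŷ = -2 + 10·4 = 38; e = 37 − 38 = -1
x=5: ŷ = -2 + 10·5 = 48; e = 50.7 − 48 = 2.7
x=7: ŷ = -2 + 10·7 = 68; e = 65.7 − 68 = -2.3
x=11: ŷ = -2 + 10·11 = 108; e = 108.6 − 108 = 0.6
Largest |e| is 2.7 at x = 5, residual 2.7.

e = 2.7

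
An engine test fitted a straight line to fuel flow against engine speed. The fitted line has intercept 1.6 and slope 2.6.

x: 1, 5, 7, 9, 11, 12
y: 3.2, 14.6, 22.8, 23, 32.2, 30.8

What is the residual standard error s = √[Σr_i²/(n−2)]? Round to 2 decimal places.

x=1: ŷ = 1.6 + 2.6·1 = 4.2; r = 3.2 − 4.2 = -1
x=5: ŷ = 1.6 + 2.6·5 = 14.6; r = 14.6 − 14.6 = 0
x=7: ŷ = 1.6 + 2.6·7 = 19.8; r = 22.8 − 19.8 = 3
x=9: ŷ = 1.6 + 2.6·9 = 25; r = 23 − 25 = -2
x=11: ŷ = 1.6 + 2.6·11 = 30.2; r = 32.2 − 30.2 = 2
x=12: ŷ = 1.6 + 2.6·12 = 32.8; r = 30.8 − 32.8 = -2
SSE = 1 + 0 + 9 + 4 + 4 + 4 = 22
s = √(22/4) = √5.5 ≈ 2.35

s = 2.35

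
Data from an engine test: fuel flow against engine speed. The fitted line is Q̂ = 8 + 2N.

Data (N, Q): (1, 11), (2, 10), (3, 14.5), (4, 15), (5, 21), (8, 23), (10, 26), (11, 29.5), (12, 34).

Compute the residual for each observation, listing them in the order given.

1, -2, 0.5, -1, 3, -1, -2, -0.5, 2

N=1: Q̂ = 8 + 2·1 = 10; e = 11 − 10 = 1
N=2: Q̂ = 8 + 2·2 = 12; e = 10 − 12 = -2
N=3: Q̂ = 8 + 2·3 = 14; e = 14.5 − 14 = 0.5
N=4: Q̂ = 8 + 2·4 = 16; e = 15 − 16 = -1
N=5: Q̂ = 8 + 2·5 = 18; e = 21 − 18 = 3
N=8: Q̂ = 8 + 2·8 = 24; e = 23 − 24 = -1
N=10: Q̂ = 8 + 2·10 = 28; e = 26 − 28 = -2
N=11: Q̂ = 8 + 2·11 = 30; e = 29.5 − 30 = -0.5
N=12: Q̂ = 8 + 2·12 = 32; e = 34 − 32 = 2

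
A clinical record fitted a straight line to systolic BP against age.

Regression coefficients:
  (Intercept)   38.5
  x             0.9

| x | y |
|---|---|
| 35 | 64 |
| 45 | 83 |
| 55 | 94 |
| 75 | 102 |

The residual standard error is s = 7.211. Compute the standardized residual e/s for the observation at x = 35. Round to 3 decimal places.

-0.832

ŷ = 38.5 + 0.9·35 = 70
e = 64 − 70 = -6
e/s = -6 / 7.211 = -0.832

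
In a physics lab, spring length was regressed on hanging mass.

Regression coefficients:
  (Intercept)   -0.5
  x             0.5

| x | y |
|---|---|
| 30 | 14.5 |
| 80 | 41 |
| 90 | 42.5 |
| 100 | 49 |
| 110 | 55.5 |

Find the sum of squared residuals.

SSE = 7.5

x=30: ŷ = -0.5 + 0.5·30 = 14.5; r = 14.5 − 14.5 = 0
x=80: ŷ = -0.5 + 0.5·80 = 39.5; r = 41 − 39.5 = 1.5
x=90: ŷ = -0.5 + 0.5·90 = 44.5; r = 42.5 − 44.5 = -2
x=100: ŷ = -0.5 + 0.5·100 = 49.5; r = 49 − 49.5 = -0.5
x=110: ŷ = -0.5 + 0.5·110 = 54.5; r = 55.5 − 54.5 = 1
SSE = 0 + 2.25 + 4 + 0.25 + 1 = 7.5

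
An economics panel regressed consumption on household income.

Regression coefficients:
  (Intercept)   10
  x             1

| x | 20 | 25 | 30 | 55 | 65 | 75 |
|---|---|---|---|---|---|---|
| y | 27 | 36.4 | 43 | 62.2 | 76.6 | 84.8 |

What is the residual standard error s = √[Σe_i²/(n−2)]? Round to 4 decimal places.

s = 2.7568

x=20: ŷ = 10 + 20 = 30; e = 27 − 30 = -3
x=25: ŷ = 10 + 25 = 35; e = 36.4 − 35 = 1.4
x=30: ŷ = 10 + 30 = 40; e = 43 − 40 = 3
x=55: ŷ = 10 + 55 = 65; e = 62.2 − 65 = -2.8
x=65: ŷ = 10 + 65 = 75; e = 76.6 − 75 = 1.6
x=75: ŷ = 10 + 75 = 85; e = 84.8 − 85 = -0.2
SSE = 9 + 1.96 + 9 + 7.84 + 2.56 + 0.04 = 30.4
s = √(30.4/4) = √7.6 ≈ 2.7568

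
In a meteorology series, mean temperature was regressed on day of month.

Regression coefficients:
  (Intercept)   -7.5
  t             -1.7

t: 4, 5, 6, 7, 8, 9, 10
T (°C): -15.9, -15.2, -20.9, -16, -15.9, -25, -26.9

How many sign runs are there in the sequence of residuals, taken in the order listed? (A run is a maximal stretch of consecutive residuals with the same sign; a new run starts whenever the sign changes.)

5 runs

t=4: ŷ = -7.5 − 1.7·4 = -14.3; e = -15.9 − (-14.3) = -1.6
t=5: ŷ = -7.5 − 1.7·5 = -16; e = -15.2 − (-16) = 0.8
t=6: ŷ = -7.5 − 1.7·6 = -17.7; e = -20.9 − (-17.7) = -3.2
t=7: ŷ = -7.5 − 1.7·7 = -19.4; e = -16 − (-19.4) = 3.4
t=8: ŷ = -7.5 − 1.7·8 = -21.1; e = -15.9 − (-21.1) = 5.2
t=9: ŷ = -7.5 − 1.7·9 = -22.8; e = -25 − (-22.8) = -2.2
t=10: ŷ = -7.5 − 1.7·10 = -24.5; e = -26.9 − (-24.5) = -2.4
Signs: − + − + + − −
Runs: −×1, +×1, −×1, +×2, −×2 → 5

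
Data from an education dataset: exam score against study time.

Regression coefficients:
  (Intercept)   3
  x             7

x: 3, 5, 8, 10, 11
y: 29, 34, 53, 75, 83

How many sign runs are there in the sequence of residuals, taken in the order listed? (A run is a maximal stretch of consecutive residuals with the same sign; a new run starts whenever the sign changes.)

3 runs

x=3: ŷ = 3 + 7·3 = 24; e = 29 − 24 = 5
x=5: ŷ = 3 + 7·5 = 38; e = 34 − 38 = -4
x=8: ŷ = 3 + 7·8 = 59; e = 53 − 59 = -6
x=10: ŷ = 3 + 7·10 = 73; e = 75 − 73 = 2
x=11: ŷ = 3 + 7·11 = 80; e = 83 − 80 = 3
Signs: + − − + +
Runs: +×1, −×2, +×2 → 3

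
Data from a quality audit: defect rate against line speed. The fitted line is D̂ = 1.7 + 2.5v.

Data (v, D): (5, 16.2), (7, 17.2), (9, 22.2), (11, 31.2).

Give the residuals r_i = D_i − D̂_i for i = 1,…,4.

2, -2, -2, 2

v=5: D̂ = 1.7 + 2.5·5 = 14.2; r = 16.2 − 14.2 = 2
v=7: D̂ = 1.7 + 2.5·7 = 19.2; r = 17.2 − 19.2 = -2
v=9: D̂ = 1.7 + 2.5·9 = 24.2; r = 22.2 − 24.2 = -2
v=11: D̂ = 1.7 + 2.5·11 = 29.2; r = 31.2 − 29.2 = 2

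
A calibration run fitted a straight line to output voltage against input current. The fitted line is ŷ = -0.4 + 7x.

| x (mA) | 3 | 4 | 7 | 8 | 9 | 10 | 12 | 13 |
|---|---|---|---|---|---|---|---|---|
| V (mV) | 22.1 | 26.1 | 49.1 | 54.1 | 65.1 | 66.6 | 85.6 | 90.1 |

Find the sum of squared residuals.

SSE = 26.5

x=3: ŷ = -0.4 + 7·3 = 20.6; e = 22.1 − 20.6 = 1.5
x=4: ŷ = -0.4 + 7·4 = 27.6; e = 26.1 − 27.6 = -1.5
x=7: ŷ = -0.4 + 7·7 = 48.6; e = 49.1 − 48.6 = 0.5
x=8: ŷ = -0.4 + 7·8 = 55.6; e = 54.1 − 55.6 = -1.5
x=9: ŷ = -0.4 + 7·9 = 62.6; e = 65.1 − 62.6 = 2.5
x=10: ŷ = -0.4 + 7·10 = 69.6; e = 66.6 − 69.6 = -3
x=12: ŷ = -0.4 + 7·12 = 83.6; e = 85.6 − 83.6 = 2
x=13: ŷ = -0.4 + 7·13 = 90.6; e = 90.1 − 90.6 = -0.5
SSE = 2.25 + 2.25 + 0.25 + 2.25 + 6.25 + 9 + 4 + 0.25 = 26.5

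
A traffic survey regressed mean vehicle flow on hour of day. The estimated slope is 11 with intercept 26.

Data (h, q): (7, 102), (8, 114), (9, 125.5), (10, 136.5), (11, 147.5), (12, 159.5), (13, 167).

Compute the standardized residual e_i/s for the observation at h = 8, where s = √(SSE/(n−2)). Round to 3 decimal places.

h=7: ŷ = 26 + 11·7 = 103; e = 102 − 103 = -1
h=8: ŷ = 26 + 11·8 = 114; e = 114 − 114 = 0
h=9: ŷ = 26 + 11·9 = 125; e = 125.5 − 125 = 0.5
h=10: ŷ = 26 + 11·10 = 136; e = 136.5 − 136 = 0.5
h=11: ŷ = 26 + 11·11 = 147; e = 147.5 − 147 = 0.5
h=12: ŷ = 26 + 11·12 = 158; e = 159.5 − 158 = 1.5
h=13: ŷ = 26 + 11·13 = 169; e = 167 − 169 = -2
SSE = 1 + 0 + 0.25 + 0.25 + 0.25 + 2.25 + 4 = 8
s = √(8/5) = 1.26491
e/s = 0 / 1.26491 = 0.000

0.000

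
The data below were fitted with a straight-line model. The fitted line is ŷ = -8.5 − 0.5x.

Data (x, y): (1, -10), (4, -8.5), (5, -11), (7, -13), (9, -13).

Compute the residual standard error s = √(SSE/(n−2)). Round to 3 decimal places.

s = 1.414

x=1: ŷ = -8.5 − 0.5·1 = -9; e = -10 − (-9) = -1
x=4: ŷ = -8.5 − 0.5·4 = -10.5; e = -8.5 − (-10.5) = 2
x=5: ŷ = -8.5 − 0.5·5 = -11; e = -11 − (-11) = 0
x=7: ŷ = -8.5 − 0.5·7 = -12; e = -13 − (-12) = -1
x=9: ŷ = -8.5 − 0.5·9 = -13; e = -13 − (-13) = 0
SSE = 1 + 4 + 0 + 1 + 0 = 6
s = √(6/3) = √2 ≈ 1.414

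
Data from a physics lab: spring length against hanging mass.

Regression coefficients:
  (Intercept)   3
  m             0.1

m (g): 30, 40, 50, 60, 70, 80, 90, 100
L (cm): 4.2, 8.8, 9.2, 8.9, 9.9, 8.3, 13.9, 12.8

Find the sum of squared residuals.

m=30: L̂ = 3 + 0.1·30 = 6; r = 4.2 − 6 = -1.8
m=40: L̂ = 3 + 0.1·40 = 7; r = 8.8 − 7 = 1.8
m=50: L̂ = 3 + 0.1·50 = 8; r = 9.2 − 8 = 1.2
m=60: L̂ = 3 + 0.1·60 = 9; r = 8.9 − 9 = -0.1
m=70: L̂ = 3 + 0.1·70 = 10; r = 9.9 − 10 = -0.1
m=80: L̂ = 3 + 0.1·80 = 11; r = 8.3 − 11 = -2.7
m=90: L̂ = 3 + 0.1·90 = 12; r = 13.9 − 12 = 1.9
m=100: L̂ = 3 + 0.1·100 = 13; r = 12.8 − 13 = -0.2
SSE = 3.24 + 3.24 + 1.44 + 0.01 + 0.01 + 7.29 + 3.61 + 0.04 = 18.88

SSE = 18.88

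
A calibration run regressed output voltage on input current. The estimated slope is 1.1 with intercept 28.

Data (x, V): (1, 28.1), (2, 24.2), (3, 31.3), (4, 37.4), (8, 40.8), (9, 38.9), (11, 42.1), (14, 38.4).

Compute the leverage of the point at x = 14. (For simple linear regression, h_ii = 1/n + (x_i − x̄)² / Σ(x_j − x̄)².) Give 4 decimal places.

x̄ = (1 + 2 + 3 + 4 + 8 + 9 + 11 + 14)/8 = 6.5
Σ(x − x̄)² = 30.25 + 20.25 + 12.25 + 6.25 + 2.25 + 6.25 + 20.25 + 56.25 = 154
h = 1/8 + (7.5)²/154 = 0.125 + 0.36526 = 0.4903

h = 0.4903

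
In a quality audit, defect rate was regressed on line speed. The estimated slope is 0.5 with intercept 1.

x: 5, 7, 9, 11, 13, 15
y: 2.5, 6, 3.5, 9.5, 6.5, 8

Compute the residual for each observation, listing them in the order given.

x=5: ŷ = 1 + 0.5·5 = 3.5; r = 2.5 − 3.5 = -1
x=7: ŷ = 1 + 0.5·7 = 4.5; r = 6 − 4.5 = 1.5
x=9: ŷ = 1 + 0.5·9 = 5.5; r = 3.5 − 5.5 = -2
x=11: ŷ = 1 + 0.5·11 = 6.5; r = 9.5 − 6.5 = 3
x=13: ŷ = 1 + 0.5·13 = 7.5; r = 6.5 − 7.5 = -1
x=15: ŷ = 1 + 0.5·15 = 8.5; r = 8 − 8.5 = -0.5

-1, 1.5, -2, 3, -1, -0.5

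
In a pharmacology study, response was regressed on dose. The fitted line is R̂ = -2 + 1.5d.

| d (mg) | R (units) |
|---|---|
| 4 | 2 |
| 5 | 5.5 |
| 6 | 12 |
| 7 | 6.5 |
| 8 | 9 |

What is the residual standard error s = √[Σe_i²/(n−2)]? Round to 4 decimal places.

d=4: R̂ = -2 + 1.5·4 = 4; e = 2 − 4 = -2
d=5: R̂ = -2 + 1.5·5 = 5.5; e = 5.5 − 5.5 = 0
d=6: R̂ = -2 + 1.5·6 = 7; e = 12 − 7 = 5
d=7: R̂ = -2 + 1.5·7 = 8.5; e = 6.5 − 8.5 = -2
d=8: R̂ = -2 + 1.5·8 = 10; e = 9 − 10 = -1
SSE = 4 + 0 + 25 + 4 + 1 = 34
s = √(34/3) = √11.3333 ≈ 3.3665

s = 3.3665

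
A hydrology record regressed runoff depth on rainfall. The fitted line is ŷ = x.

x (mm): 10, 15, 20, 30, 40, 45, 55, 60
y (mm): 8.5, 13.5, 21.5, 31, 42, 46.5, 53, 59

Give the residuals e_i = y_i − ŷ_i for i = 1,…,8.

-1.5, -1.5, 1.5, 1, 2, 1.5, -2, -1

x=10: ŷ = 10 = 10; e = 8.5 − 10 = -1.5
x=15: ŷ = 15 = 15; e = 13.5 − 15 = -1.5
x=20: ŷ = 20 = 20; e = 21.5 − 20 = 1.5
x=30: ŷ = 30 = 30; e = 31 − 30 = 1
x=40: ŷ = 40 = 40; e = 42 − 40 = 2
x=45: ŷ = 45 = 45; e = 46.5 − 45 = 1.5
x=55: ŷ = 55 = 55; e = 53 − 55 = -2
x=60: ŷ = 60 = 60; e = 59 − 60 = -1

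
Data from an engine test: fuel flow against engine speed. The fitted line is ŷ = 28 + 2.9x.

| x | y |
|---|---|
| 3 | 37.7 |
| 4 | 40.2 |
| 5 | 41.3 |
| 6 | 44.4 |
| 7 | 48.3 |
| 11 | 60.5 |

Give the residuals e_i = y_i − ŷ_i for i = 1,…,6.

1, 0.6, -1.2, -1, 0, 0.6

x=3: ŷ = 28 + 2.9·3 = 36.7; e = 37.7 − 36.7 = 1
x=4: ŷ = 28 + 2.9·4 = 39.6; e = 40.2 − 39.6 = 0.6
x=5: ŷ = 28 + 2.9·5 = 42.5; e = 41.3 − 42.5 = -1.2
x=6: ŷ = 28 + 2.9·6 = 45.4; e = 44.4 − 45.4 = -1
x=7: ŷ = 28 + 2.9·7 = 48.3; e = 48.3 − 48.3 = 0
x=11: ŷ = 28 + 2.9·11 = 59.9; e = 60.5 − 59.9 = 0.6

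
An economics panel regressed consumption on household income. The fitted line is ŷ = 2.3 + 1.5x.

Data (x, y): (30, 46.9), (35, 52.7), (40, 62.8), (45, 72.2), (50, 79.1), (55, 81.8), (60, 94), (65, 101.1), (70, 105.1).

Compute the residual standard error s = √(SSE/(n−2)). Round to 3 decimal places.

x=30: ŷ = 2.3 + 1.5·30 = 47.3; r = 46.9 − 47.3 = -0.4
x=35: ŷ = 2.3 + 1.5·35 = 54.8; r = 52.7 − 54.8 = -2.1
x=40: ŷ = 2.3 + 1.5·40 = 62.3; r = 62.8 − 62.3 = 0.5
x=45: ŷ = 2.3 + 1.5·45 = 69.8; r = 72.2 − 69.8 = 2.4
x=50: ŷ = 2.3 + 1.5·50 = 77.3; r = 79.1 − 77.3 = 1.8
x=55: ŷ = 2.3 + 1.5·55 = 84.8; r = 81.8 − 84.8 = -3
x=60: ŷ = 2.3 + 1.5·60 = 92.3; r = 94 − 92.3 = 1.7
x=65: ŷ = 2.3 + 1.5·65 = 99.8; r = 101.1 − 99.8 = 1.3
x=70: ŷ = 2.3 + 1.5·70 = 107.3; r = 105.1 − 107.3 = -2.2
SSE = 0.16 + 4.41 + 0.25 + 5.76 + 3.24 + 9 + 2.89 + 1.69 + 4.84 = 32.24
s = √(32.24/7) = √4.60571 ≈ 2.146

s = 2.146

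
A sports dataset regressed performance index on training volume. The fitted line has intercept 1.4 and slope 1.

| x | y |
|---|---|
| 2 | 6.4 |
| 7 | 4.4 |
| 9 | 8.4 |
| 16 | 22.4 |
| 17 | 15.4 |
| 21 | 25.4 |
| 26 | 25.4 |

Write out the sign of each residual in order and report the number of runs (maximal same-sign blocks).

x=2: ŷ = 1.4 + 2 = 3.4; r = 6.4 − 3.4 = 3
x=7: ŷ = 1.4 + 7 = 8.4; r = 4.4 − 8.4 = -4
x=9: ŷ = 1.4 + 9 = 10.4; r = 8.4 − 10.4 = -2
x=16: ŷ = 1.4 + 16 = 17.4; r = 22.4 − 17.4 = 5
x=17: ŷ = 1.4 + 17 = 18.4; r = 15.4 − 18.4 = -3
x=21: ŷ = 1.4 + 21 = 22.4; r = 25.4 − 22.4 = 3
x=26: ŷ = 1.4 + 26 = 27.4; r = 25.4 − 27.4 = -2
Signs: + − − + − + −
Runs: +×1, −×2, +×1, −×1, +×1, −×1 → 6

6 runs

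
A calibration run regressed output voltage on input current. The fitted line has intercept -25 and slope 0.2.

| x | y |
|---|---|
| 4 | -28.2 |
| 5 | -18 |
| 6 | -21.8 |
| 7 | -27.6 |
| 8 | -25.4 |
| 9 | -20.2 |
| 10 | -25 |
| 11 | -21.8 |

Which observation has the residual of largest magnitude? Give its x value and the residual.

x=4: ŷ = -25 + 0.2·4 = -24.2; r = -28.2 − (-24.2) = -4
x=5: ŷ = -25 + 0.2·5 = -24; r = -18 − (-24) = 6
x=6: ŷ = -25 + 0.2·6 = -23.8; r = -21.8 − (-23.8) = 2
x=7: ŷ = -25 + 0.2·7 = -23.6; r = -27.6 − (-23.6) = -4
x=8: ŷ = -25 + 0.2·8 = -23.4; r = -25.4 − (-23.4) = -2
x=9: ŷ = -25 + 0.2·9 = -23.2; r = -20.2 − (-23.2) = 3
x=10: ŷ = -25 + 0.2·10 = -23; r = -25 − (-23) = -2
x=11: ŷ = -25 + 0.2·11 = -22.8; r = -21.8 − (-22.8) = 1
Largest |r| is 6 at x = 5, residual 6.

x = 5, r = 6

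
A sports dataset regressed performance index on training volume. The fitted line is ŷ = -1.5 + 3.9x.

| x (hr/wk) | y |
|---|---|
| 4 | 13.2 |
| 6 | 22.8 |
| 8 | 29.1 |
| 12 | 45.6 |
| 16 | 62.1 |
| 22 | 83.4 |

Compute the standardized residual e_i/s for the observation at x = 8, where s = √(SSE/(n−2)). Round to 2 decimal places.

-0.58

x=4: ŷ = -1.5 + 3.9·4 = 14.1; e = 13.2 − 14.1 = -0.9
x=6: ŷ = -1.5 + 3.9·6 = 21.9; e = 22.8 − 21.9 = 0.9
x=8: ŷ = -1.5 + 3.9·8 = 29.7; e = 29.1 − 29.7 = -0.6
x=12: ŷ = -1.5 + 3.9·12 = 45.3; e = 45.6 − 45.3 = 0.3
x=16: ŷ = -1.5 + 3.9·16 = 60.9; e = 62.1 − 60.9 = 1.2
x=22: ŷ = -1.5 + 3.9·22 = 84.3; e = 83.4 − 84.3 = -0.9
SSE = 0.81 + 0.81 + 0.36 + 0.09 + 1.44 + 0.81 = 4.32
s = √(4.32/4) = 1.03923
e/s = -0.6 / 1.03923 = -0.58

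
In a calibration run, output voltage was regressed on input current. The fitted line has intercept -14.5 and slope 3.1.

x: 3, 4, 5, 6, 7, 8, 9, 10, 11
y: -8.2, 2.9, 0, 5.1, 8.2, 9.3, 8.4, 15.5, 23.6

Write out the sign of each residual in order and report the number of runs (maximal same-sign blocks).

6 runs

x=3: ŷ = -14.5 + 3.1·3 = -5.2; e = -8.2 − (-5.2) = -3
x=4: ŷ = -14.5 + 3.1·4 = -2.1; e = 2.9 − (-2.1) = 5
x=5: ŷ = -14.5 + 3.1·5 = 1; e = 0 − 1 = -1
x=6: ŷ = -14.5 + 3.1·6 = 4.1; e = 5.1 − 4.1 = 1
x=7: ŷ = -14.5 + 3.1·7 = 7.2; e = 8.2 − 7.2 = 1
x=8: ŷ = -14.5 + 3.1·8 = 10.3; e = 9.3 − 10.3 = -1
x=9: ŷ = -14.5 + 3.1·9 = 13.4; e = 8.4 − 13.4 = -5
x=10: ŷ = -14.5 + 3.1·10 = 16.5; e = 15.5 − 16.5 = -1
x=11: ŷ = -14.5 + 3.1·11 = 19.6; e = 23.6 − 19.6 = 4
Signs: − + − + + − − − +
Runs: −×1, +×1, −×1, +×2, −×3, +×1 → 6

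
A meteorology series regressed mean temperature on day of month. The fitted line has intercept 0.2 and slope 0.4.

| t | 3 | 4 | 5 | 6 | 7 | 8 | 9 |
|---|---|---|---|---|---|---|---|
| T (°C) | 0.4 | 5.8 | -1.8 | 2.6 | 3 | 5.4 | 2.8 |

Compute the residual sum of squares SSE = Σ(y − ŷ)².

SSE = 38

t=3: ŷ = 0.2 + 0.4·3 = 1.4; e = 0.4 − 1.4 = -1
t=4: ŷ = 0.2 + 0.4·4 = 1.8; e = 5.8 − 1.8 = 4
t=5: ŷ = 0.2 + 0.4·5 = 2.2; e = -1.8 − 2.2 = -4
t=6: ŷ = 0.2 + 0.4·6 = 2.6; e = 2.6 − 2.6 = 0
t=7: ŷ = 0.2 + 0.4·7 = 3; e = 3 − 3 = 0
t=8: ŷ = 0.2 + 0.4·8 = 3.4; e = 5.4 − 3.4 = 2
t=9: ŷ = 0.2 + 0.4·9 = 3.8; e = 2.8 − 3.8 = -1
SSE = 1 + 16 + 16 + 0 + 0 + 4 + 1 = 38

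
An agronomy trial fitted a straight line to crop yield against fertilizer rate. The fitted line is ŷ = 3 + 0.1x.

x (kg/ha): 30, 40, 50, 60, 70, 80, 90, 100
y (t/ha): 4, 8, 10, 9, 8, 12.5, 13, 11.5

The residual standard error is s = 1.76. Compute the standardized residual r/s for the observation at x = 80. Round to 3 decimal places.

ŷ = 3 + 0.1·80 = 11
r = 12.5 − 11 = 1.5
r/s = 1.5 / 1.76 = 0.852

0.852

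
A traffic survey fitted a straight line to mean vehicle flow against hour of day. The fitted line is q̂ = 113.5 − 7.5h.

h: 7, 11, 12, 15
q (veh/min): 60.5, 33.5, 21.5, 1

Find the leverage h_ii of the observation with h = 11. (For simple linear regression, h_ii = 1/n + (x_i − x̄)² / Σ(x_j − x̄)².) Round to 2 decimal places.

h = 0.25

h̄ = (7 + 11 + 12 + 15)/4 = 11.25
Σ(h − h̄)² = 18.0625 + 0.0625 + 0.5625 + 14.0625 = 32.75
h = 1/4 + (-0.25)²/32.75 = 0.25 + 0.0019084 = 0.25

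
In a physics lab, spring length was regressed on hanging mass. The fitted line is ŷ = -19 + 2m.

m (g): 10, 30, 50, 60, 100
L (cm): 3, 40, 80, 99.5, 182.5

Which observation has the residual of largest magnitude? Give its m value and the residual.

m=10: ŷ = -19 + 2·10 = 1; r = 3 − 1 = 2
m=30: ŷ = -19 + 2·30 = 41; r = 40 − 41 = -1
m=50: ŷ = -19 + 2·50 = 81; r = 80 − 81 = -1
m=60: ŷ = -19 + 2·60 = 101; r = 99.5 − 101 = -1.5
m=100: ŷ = -19 + 2·100 = 181; r = 182.5 − 181 = 1.5
Largest |r| is 2 at m = 10, residual 2.

m = 10, r = 2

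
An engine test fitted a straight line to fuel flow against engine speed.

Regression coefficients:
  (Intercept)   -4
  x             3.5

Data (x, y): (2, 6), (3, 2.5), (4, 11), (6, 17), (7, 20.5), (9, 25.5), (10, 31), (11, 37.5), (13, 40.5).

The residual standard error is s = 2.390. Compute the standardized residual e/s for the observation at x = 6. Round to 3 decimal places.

ŷ = -4 + 3.5·6 = 17
e = 17 − 17 = 0
e/s = 0 / 2.390 = 0.000

0.000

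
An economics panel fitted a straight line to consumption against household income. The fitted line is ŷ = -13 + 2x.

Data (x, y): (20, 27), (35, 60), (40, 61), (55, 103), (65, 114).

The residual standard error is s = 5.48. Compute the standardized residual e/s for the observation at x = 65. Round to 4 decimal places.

-0.5474

ŷ = -13 + 2·65 = 117
e = 114 − 117 = -3
e/s = -3 / 5.48 = -0.5474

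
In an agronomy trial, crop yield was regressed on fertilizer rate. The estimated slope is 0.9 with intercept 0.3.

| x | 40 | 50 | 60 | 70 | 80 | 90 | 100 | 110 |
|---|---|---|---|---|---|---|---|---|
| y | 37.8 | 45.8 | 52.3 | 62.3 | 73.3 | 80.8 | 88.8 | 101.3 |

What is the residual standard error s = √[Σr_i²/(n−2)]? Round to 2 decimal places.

x=40: ŷ = 0.3 + 0.9·40 = 36.3; r = 37.8 − 36.3 = 1.5
x=50: ŷ = 0.3 + 0.9·50 = 45.3; r = 45.8 − 45.3 = 0.5
x=60: ŷ = 0.3 + 0.9·60 = 54.3; r = 52.3 − 54.3 = -2
x=70: ŷ = 0.3 + 0.9·70 = 63.3; r = 62.3 − 63.3 = -1
x=80: ŷ = 0.3 + 0.9·80 = 72.3; r = 73.3 − 72.3 = 1
x=90: ŷ = 0.3 + 0.9·90 = 81.3; r = 80.8 − 81.3 = -0.5
x=100: ŷ = 0.3 + 0.9·100 = 90.3; r = 88.8 − 90.3 = -1.5
x=110: ŷ = 0.3 + 0.9·110 = 99.3; r = 101.3 − 99.3 = 2
SSE = 2.25 + 0.25 + 4 + 1 + 1 + 0.25 + 2.25 + 4 = 15
s = √(15/6) = √2.5 ≈ 1.58

s = 1.58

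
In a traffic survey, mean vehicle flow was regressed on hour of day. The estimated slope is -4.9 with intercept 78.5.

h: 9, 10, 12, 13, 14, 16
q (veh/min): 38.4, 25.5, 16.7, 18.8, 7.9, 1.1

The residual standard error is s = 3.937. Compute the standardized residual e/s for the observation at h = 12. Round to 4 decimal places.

q̂ = 78.5 − 4.9·12 = 19.7
e = 16.7 − 19.7 = -3
e/s = -3 / 3.937 = -0.7620

-0.7620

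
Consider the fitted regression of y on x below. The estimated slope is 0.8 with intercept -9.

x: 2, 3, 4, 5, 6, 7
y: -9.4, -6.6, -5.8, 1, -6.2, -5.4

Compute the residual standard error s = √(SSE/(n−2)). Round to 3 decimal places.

s = 3.464

x=2: ŷ = -9 + 0.8·2 = -7.4; r = -9.4 − (-7.4) = -2
x=3: ŷ = -9 + 0.8·3 = -6.6; r = -6.6 − (-6.6) = 0
x=4: ŷ = -9 + 0.8·4 = -5.8; r = -5.8 − (-5.8) = 0
x=5: ŷ = -9 + 0.8·5 = -5; r = 1 − (-5) = 6
x=6: ŷ = -9 + 0.8·6 = -4.2; r = -6.2 − (-4.2) = -2
x=7: ŷ = -9 + 0.8·7 = -3.4; r = -5.4 − (-3.4) = -2
SSE = 4 + 0 + 0 + 36 + 4 + 4 = 48
s = √(48/4) = √12 ≈ 3.464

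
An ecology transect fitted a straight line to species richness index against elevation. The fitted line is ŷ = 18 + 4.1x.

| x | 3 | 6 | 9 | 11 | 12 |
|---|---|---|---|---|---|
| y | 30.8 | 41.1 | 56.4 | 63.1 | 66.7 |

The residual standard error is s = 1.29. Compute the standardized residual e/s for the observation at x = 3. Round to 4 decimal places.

ŷ = 18 + 4.1·3 = 30.3
e = 30.8 − 30.3 = 0.5
e/s = 0.5 / 1.29 = 0.3876

0.3876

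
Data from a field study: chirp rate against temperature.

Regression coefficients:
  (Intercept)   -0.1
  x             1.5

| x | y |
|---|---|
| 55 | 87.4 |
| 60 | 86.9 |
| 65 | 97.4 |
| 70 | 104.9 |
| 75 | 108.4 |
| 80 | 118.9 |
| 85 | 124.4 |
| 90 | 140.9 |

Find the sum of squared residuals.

x=55: ŷ = -0.1 + 1.5·55 = 82.4; e = 87.4 − 82.4 = 5
x=60: ŷ = -0.1 + 1.5·60 = 89.9; e = 86.9 − 89.9 = -3
x=65: ŷ = -0.1 + 1.5·65 = 97.4; e = 97.4 − 97.4 = 0
x=70: ŷ = -0.1 + 1.5·70 = 104.9; e = 104.9 − 104.9 = 0
x=75: ŷ = -0.1 + 1.5·75 = 112.4; e = 108.4 − 112.4 = -4
x=80: ŷ = -0.1 + 1.5·80 = 119.9; e = 118.9 − 119.9 = -1
x=85: ŷ = -0.1 + 1.5·85 = 127.4; e = 124.4 − 127.4 = -3
x=90: ŷ = -0.1 + 1.5·90 = 134.9; e = 140.9 − 134.9 = 6
SSE = 25 + 9 + 0 + 0 + 16 + 1 + 9 + 36 = 96

SSE = 96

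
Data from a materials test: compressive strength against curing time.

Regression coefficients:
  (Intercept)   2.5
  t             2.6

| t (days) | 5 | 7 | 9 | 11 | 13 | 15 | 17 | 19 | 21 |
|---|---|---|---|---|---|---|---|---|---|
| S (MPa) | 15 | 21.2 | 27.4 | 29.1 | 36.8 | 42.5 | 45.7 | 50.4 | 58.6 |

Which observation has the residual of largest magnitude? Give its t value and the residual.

t=5: Ŝ = 2.5 + 2.6·5 = 15.5; e = 15 − 15.5 = -0.5
t=7: Ŝ = 2.5 + 2.6·7 = 20.7; e = 21.2 − 20.7 = 0.5
t=9: Ŝ = 2.5 + 2.6·9 = 25.9; e = 27.4 − 25.9 = 1.5
t=11: Ŝ = 2.5 + 2.6·11 = 31.1; e = 29.1 − 31.1 = -2
t=13: Ŝ = 2.5 + 2.6·13 = 36.3; e = 36.8 − 36.3 = 0.5
t=15: Ŝ = 2.5 + 2.6·15 = 41.5; e = 42.5 − 41.5 = 1
t=17: Ŝ = 2.5 + 2.6·17 = 46.7; e = 45.7 − 46.7 = -1
t=19: Ŝ = 2.5 + 2.6·19 = 51.9; e = 50.4 − 51.9 = -1.5
t=21: Ŝ = 2.5 + 2.6·21 = 57.1; e = 58.6 − 57.1 = 1.5
Largest |e| is 2 at t = 11, residual -2.

t = 11, e = -2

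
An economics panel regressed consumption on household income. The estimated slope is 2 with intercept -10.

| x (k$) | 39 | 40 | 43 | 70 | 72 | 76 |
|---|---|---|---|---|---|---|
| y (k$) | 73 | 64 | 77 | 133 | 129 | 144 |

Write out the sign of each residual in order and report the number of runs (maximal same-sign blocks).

x=39: ŷ = -10 + 2·39 = 68; r = 73 − 68 = 5
x=40: ŷ = -10 + 2·40 = 70; r = 64 − 70 = -6
x=43: ŷ = -10 + 2·43 = 76; r = 77 − 76 = 1
x=70: ŷ = -10 + 2·70 = 130; r = 133 − 130 = 3
x=72: ŷ = -10 + 2·72 = 134; r = 129 − 134 = -5
x=76: ŷ = -10 + 2·76 = 142; r = 144 − 142 = 2
Signs: + − + + − +
Runs: +×1, −×1, +×2, −×1, +×1 → 5

5 runs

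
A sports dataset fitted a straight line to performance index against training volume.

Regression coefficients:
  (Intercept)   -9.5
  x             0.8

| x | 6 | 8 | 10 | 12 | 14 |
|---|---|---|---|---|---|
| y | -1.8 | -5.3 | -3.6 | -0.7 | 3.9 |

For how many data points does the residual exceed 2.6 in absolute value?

1

x=6: ŷ = -9.5 + 0.8·6 = -4.7; r = -1.8 − (-4.7) = 2.9
x=8: ŷ = -9.5 + 0.8·8 = -3.1; r = -5.3 − (-3.1) = -2.2
x=10: ŷ = -9.5 + 0.8·10 = -1.5; r = -3.6 − (-1.5) = -2.1
x=12: ŷ = -9.5 + 0.8·12 = 0.1; r = -0.7 − 0.1 = -0.8
x=14: ŷ = -9.5 + 0.8·14 = 1.7; r = 3.9 − 1.7 = 2.2
|r| > 2.6: x=6 (|r|=2.9) → 1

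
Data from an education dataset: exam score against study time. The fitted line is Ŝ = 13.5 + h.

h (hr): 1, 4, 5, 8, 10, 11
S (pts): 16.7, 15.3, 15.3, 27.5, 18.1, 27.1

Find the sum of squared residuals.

SSE = 91.84

h=1: Ŝ = 13.5 + 1 = 14.5; e = 16.7 − 14.5 = 2.2
h=4: Ŝ = 13.5 + 4 = 17.5; e = 15.3 − 17.5 = -2.2
h=5: Ŝ = 13.5 + 5 = 18.5; e = 15.3 − 18.5 = -3.2
h=8: Ŝ = 13.5 + 8 = 21.5; e = 27.5 − 21.5 = 6
h=10: Ŝ = 13.5 + 10 = 23.5; e = 18.1 − 23.5 = -5.4
h=11: Ŝ = 13.5 + 11 = 24.5; e = 27.1 − 24.5 = 2.6
SSE = 4.84 + 4.84 + 10.24 + 36 + 29.16 + 6.76 = 91.84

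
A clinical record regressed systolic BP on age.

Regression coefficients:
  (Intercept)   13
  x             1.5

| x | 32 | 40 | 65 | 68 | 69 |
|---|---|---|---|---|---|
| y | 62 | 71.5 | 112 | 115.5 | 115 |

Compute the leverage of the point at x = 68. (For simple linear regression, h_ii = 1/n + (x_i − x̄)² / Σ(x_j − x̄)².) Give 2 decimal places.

x̄ = (32 + 40 + 65 + 68 + 69)/5 = 54.8
Σ(x − x̄)² = 519.84 + 219.04 + 104.04 + 174.24 + 201.64 = 1218.8
h = 1/5 + (13.2)²/1218.8 = 0.2 + 0.14296 = 0.34

h = 0.34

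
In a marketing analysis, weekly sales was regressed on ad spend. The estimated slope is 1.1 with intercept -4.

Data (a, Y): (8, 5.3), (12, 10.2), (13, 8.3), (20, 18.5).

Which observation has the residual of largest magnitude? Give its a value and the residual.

a=8: ŷ = -4 + 1.1·8 = 4.8; e = 5.3 − 4.8 = 0.5
a=12: ŷ = -4 + 1.1·12 = 9.2; e = 10.2 − 9.2 = 1
a=13: ŷ = -4 + 1.1·13 = 10.3; e = 8.3 − 10.3 = -2
a=20: ŷ = -4 + 1.1·20 = 18; e = 18.5 − 18 = 0.5
Largest |e| is 2 at a = 13, residual -2.

a = 13, e = -2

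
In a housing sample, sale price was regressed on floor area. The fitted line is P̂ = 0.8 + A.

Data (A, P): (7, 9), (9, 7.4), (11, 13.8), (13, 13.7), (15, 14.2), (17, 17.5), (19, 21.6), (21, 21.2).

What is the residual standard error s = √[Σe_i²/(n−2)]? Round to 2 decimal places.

A=7: P̂ = 0.8 + 7 = 7.8; e = 9 − 7.8 = 1.2
A=9: P̂ = 0.8 + 9 = 9.8; e = 7.4 − 9.8 = -2.4
A=11: P̂ = 0.8 + 11 = 11.8; e = 13.8 − 11.8 = 2
A=13: P̂ = 0.8 + 13 = 13.8; e = 13.7 − 13.8 = -0.1
A=15: P̂ = 0.8 + 15 = 15.8; e = 14.2 − 15.8 = -1.6
A=17: P̂ = 0.8 + 17 = 17.8; e = 17.5 − 17.8 = -0.3
A=19: P̂ = 0.8 + 19 = 19.8; e = 21.6 − 19.8 = 1.8
A=21: P̂ = 0.8 + 21 = 21.8; e = 21.2 − 21.8 = -0.6
SSE = 1.44 + 5.76 + 4 + 0.01 + 2.56 + 0.09 + 3.24 + 0.36 = 17.46
s = √(17.46/6) = √2.91 ≈ 1.71

s = 1.71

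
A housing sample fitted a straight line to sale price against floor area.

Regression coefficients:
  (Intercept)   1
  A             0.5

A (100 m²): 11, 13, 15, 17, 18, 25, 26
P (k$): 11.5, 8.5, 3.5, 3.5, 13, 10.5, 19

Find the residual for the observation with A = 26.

e = 5

P̂ = 1 + 0.5·26 = 14
e = 19 − 14 = 5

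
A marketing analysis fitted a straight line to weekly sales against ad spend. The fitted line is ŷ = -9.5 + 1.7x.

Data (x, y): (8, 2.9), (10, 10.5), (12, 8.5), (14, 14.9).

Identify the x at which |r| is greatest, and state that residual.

x=8: ŷ = -9.5 + 1.7·8 = 4.1; r = 2.9 − 4.1 = -1.2
x=10: ŷ = -9.5 + 1.7·10 = 7.5; r = 10.5 − 7.5 = 3
x=12: ŷ = -9.5 + 1.7·12 = 10.9; r = 8.5 − 10.9 = -2.4
x=14: ŷ = -9.5 + 1.7·14 = 14.3; r = 14.9 − 14.3 = 0.6
Largest |r| is 3 at x = 10, residual 3.

x = 10, r = 3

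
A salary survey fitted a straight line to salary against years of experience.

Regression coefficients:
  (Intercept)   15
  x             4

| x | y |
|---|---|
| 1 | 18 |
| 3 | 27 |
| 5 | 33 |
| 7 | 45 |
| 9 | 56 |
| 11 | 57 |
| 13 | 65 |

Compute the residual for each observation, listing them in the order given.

-1, 0, -2, 2, 5, -2, -2

x=1: ŷ = 15 + 4·1 = 19; e = 18 − 19 = -1
x=3: ŷ = 15 + 4·3 = 27; e = 27 − 27 = 0
x=5: ŷ = 15 + 4·5 = 35; e = 33 − 35 = -2
x=7: ŷ = 15 + 4·7 = 43; e = 45 − 43 = 2
x=9: ŷ = 15 + 4·9 = 51; e = 56 − 51 = 5
x=11: ŷ = 15 + 4·11 = 59; e = 57 − 59 = -2
x=13: ŷ = 15 + 4·13 = 67; e = 65 − 67 = -2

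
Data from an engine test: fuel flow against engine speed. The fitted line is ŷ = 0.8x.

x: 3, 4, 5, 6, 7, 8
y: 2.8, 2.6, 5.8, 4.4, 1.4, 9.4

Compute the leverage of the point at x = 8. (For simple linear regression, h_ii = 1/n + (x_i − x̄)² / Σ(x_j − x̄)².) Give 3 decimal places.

x̄ = (3 + 4 + 5 + 6 + 7 + 8)/6 = 5.5
Σ(x − x̄)² = 6.25 + 2.25 + 0.25 + 0.25 + 2.25 + 6.25 = 17.5
h = 1/6 + (2.5)²/17.5 = 0.166667 + 0.357143 = 0.524

h = 0.524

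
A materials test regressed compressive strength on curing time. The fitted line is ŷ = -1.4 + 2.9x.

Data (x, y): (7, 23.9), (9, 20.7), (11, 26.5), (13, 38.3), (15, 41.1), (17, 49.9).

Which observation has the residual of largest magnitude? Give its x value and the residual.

x = 7, e = 5

x=7: ŷ = -1.4 + 2.9·7 = 18.9; e = 23.9 − 18.9 = 5
x=9: ŷ = -1.4 + 2.9·9 = 24.7; e = 20.7 − 24.7 = -4
x=11: ŷ = -1.4 + 2.9·11 = 30.5; e = 26.5 − 30.5 = -4
x=13: ŷ = -1.4 + 2.9·13 = 36.3; e = 38.3 − 36.3 = 2
x=15: ŷ = -1.4 + 2.9·15 = 42.1; e = 41.1 − 42.1 = -1
x=17: ŷ = -1.4 + 2.9·17 = 47.9; e = 49.9 − 47.9 = 2
Largest |e| is 5 at x = 7, residual 5.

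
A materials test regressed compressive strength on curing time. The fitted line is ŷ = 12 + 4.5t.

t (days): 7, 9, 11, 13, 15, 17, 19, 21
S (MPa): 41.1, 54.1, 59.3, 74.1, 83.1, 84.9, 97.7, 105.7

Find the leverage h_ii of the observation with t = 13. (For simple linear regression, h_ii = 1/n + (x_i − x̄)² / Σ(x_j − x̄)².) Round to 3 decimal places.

t̄ = (7 + 9 + 11 + 13 + 15 + 17 + 19 + 21)/8 = 14
Σ(t − t̄)² = 49 + 25 + 9 + 1 + 1 + 9 + 25 + 49 = 168
h = 1/8 + (-1)²/168 = 0.125 + 0.00595238 = 0.131

h = 0.131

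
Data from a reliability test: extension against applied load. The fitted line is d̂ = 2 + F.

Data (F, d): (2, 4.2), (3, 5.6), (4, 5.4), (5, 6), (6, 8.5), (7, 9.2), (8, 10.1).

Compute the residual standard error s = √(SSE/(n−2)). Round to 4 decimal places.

F=2: d̂ = 2 + 2 = 4; e = 4.2 − 4 = 0.2
F=3: d̂ = 2 + 3 = 5; e = 5.6 − 5 = 0.6
F=4: d̂ = 2 + 4 = 6; e = 5.4 − 6 = -0.6
F=5: d̂ = 2 + 5 = 7; e = 6 − 7 = -1
F=6: d̂ = 2 + 6 = 8; e = 8.5 − 8 = 0.5
F=7: d̂ = 2 + 7 = 9; e = 9.2 − 9 = 0.2
F=8: d̂ = 2 + 8 = 10; e = 10.1 − 10 = 0.1
SSE = 0.04 + 0.36 + 0.36 + 1 + 0.25 + 0.04 + 0.01 = 2.06
s = √(2.06/5) = √0.412 ≈ 0.6419

s = 0.6419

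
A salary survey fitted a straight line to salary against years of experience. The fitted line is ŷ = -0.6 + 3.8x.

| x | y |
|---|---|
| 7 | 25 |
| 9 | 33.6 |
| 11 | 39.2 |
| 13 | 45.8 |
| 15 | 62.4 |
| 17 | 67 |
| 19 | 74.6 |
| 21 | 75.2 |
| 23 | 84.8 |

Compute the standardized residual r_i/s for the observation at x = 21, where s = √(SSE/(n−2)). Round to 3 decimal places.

-1.128

x=7: ŷ = -0.6 + 3.8·7 = 26; r = 25 − 26 = -1
x=9: ŷ = -0.6 + 3.8·9 = 33.6; r = 33.6 − 33.6 = 0
x=11: ŷ = -0.6 + 3.8·11 = 41.2; r = 39.2 − 41.2 = -2
x=13: ŷ = -0.6 + 3.8·13 = 48.8; r = 45.8 − 48.8 = -3
x=15: ŷ = -0.6 + 3.8·15 = 56.4; r = 62.4 − 56.4 = 6
x=17: ŷ = -0.6 + 3.8·17 = 64; r = 67 − 64 = 3
x=19: ŷ = -0.6 + 3.8·19 = 71.6; r = 74.6 − 71.6 = 3
x=21: ŷ = -0.6 + 3.8·21 = 79.2; r = 75.2 − 79.2 = -4
x=23: ŷ = -0.6 + 3.8·23 = 86.8; r = 84.8 − 86.8 = -2
SSE = 1 + 0 + 4 + 9 + 36 + 9 + 9 + 16 + 4 = 88
s = √(88/7) = 3.54562
r/s = -4 / 3.54562 = -1.128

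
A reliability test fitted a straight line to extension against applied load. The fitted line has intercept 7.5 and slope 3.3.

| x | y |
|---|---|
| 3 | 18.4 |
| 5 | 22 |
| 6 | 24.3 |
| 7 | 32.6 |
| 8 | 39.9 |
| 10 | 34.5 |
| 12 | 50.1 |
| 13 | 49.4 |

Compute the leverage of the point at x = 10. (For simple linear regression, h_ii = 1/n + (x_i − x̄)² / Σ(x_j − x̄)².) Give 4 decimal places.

x̄ = (3 + 5 + 6 + 7 + 8 + 10 + 12 + 13)/8 = 8
Σ(x − x̄)² = 25 + 9 + 4 + 1 + 0 + 4 + 16 + 25 = 84
h = 1/8 + (2)²/84 = 0.125 + 0.047619 = 0.1726

h = 0.1726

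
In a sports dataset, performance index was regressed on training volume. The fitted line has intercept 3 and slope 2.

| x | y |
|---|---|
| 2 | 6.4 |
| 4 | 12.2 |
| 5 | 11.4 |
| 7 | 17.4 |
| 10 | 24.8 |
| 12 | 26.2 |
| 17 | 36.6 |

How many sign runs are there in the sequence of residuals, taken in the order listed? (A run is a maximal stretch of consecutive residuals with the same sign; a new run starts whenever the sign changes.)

5 runs

x=2: ŷ = 3 + 2·2 = 7; e = 6.4 − 7 = -0.6
x=4: ŷ = 3 + 2·4 = 11; e = 12.2 − 11 = 1.2
x=5: ŷ = 3 + 2·5 = 13; e = 11.4 − 13 = -1.6
x=7: ŷ = 3 + 2·7 = 17; e = 17.4 − 17 = 0.4
x=10: ŷ = 3 + 2·10 = 23; e = 24.8 − 23 = 1.8
x=12: ŷ = 3 + 2·12 = 27; e = 26.2 − 27 = -0.8
x=17: ŷ = 3 + 2·17 = 37; e = 36.6 − 37 = -0.4
Signs: − + − + + − −
Runs: −×1, +×1, −×1, +×2, −×2 → 5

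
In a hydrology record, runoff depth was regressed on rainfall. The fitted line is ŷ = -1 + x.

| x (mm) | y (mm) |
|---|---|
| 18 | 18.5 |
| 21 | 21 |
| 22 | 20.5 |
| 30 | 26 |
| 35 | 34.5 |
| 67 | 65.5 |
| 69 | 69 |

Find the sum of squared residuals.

x=18: ŷ = -1 + 18 = 17; e = 18.5 − 17 = 1.5
x=21: ŷ = -1 + 21 = 20; e = 21 − 20 = 1
x=22: ŷ = -1 + 22 = 21; e = 20.5 − 21 = -0.5
x=30: ŷ = -1 + 30 = 29; e = 26 − 29 = -3
x=35: ŷ = -1 + 35 = 34; e = 34.5 − 34 = 0.5
x=67: ŷ = -1 + 67 = 66; e = 65.5 − 66 = -0.5
x=69: ŷ = -1 + 69 = 68; e = 69 − 68 = 1
SSE = 2.25 + 1 + 0.25 + 9 + 0.25 + 0.25 + 1 = 14

SSE = 14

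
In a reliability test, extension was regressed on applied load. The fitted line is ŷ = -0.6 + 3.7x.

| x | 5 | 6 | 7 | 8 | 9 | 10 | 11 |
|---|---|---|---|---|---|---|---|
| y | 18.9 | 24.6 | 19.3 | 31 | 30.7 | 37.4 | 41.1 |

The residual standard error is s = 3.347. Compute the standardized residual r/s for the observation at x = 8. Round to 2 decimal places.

ŷ = -0.6 + 3.7·8 = 29
r = 31 − 29 = 2
r/s = 2 / 3.347 = 0.60

0.60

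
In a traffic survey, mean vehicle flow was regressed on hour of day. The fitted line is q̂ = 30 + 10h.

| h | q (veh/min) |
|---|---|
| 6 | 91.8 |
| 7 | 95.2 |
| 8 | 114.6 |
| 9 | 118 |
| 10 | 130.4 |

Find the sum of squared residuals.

h=6: q̂ = 30 + 10·6 = 90; r = 91.8 − 90 = 1.8
h=7: q̂ = 30 + 10·7 = 100; r = 95.2 − 100 = -4.8
h=8: q̂ = 30 + 10·8 = 110; r = 114.6 − 110 = 4.6
h=9: q̂ = 30 + 10·9 = 120; r = 118 − 120 = -2
h=10: q̂ = 30 + 10·10 = 130; r = 130.4 − 130 = 0.4
SSE = 3.24 + 23.04 + 21.16 + 4 + 0.16 = 51.6

SSE = 51.6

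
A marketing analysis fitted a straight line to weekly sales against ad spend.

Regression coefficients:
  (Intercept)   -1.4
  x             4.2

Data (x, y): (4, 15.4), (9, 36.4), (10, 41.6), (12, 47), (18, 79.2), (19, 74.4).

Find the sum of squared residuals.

x=4: ŷ = -1.4 + 4.2·4 = 15.4; r = 15.4 − 15.4 = 0
x=9: ŷ = -1.4 + 4.2·9 = 36.4; r = 36.4 − 36.4 = 0
x=10: ŷ = -1.4 + 4.2·10 = 40.6; r = 41.6 − 40.6 = 1
x=12: ŷ = -1.4 + 4.2·12 = 49; r = 47 − 49 = -2
x=18: ŷ = -1.4 + 4.2·18 = 74.2; r = 79.2 − 74.2 = 5
x=19: ŷ = -1.4 + 4.2·19 = 78.4; r = 74.4 − 78.4 = -4
SSE = 0 + 0 + 1 + 4 + 25 + 16 = 46

SSE = 46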